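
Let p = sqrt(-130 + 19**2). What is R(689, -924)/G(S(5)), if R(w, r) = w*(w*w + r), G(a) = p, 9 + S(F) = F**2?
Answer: 326446133*sqrt(231)/231 ≈ 2.1479e+7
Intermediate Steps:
S(F) = -9 + F**2
p = sqrt(231) (p = sqrt(-130 + 361) = sqrt(231) ≈ 15.199)
G(a) = sqrt(231)
R(w, r) = w*(r + w**2) (R(w, r) = w*(w**2 + r) = w*(r + w**2))
R(689, -924)/G(S(5)) = (689*(-924 + 689**2))/(sqrt(231)) = (689*(-924 + 474721))*(sqrt(231)/231) = (689*473797)*(sqrt(231)/231) = 326446133*(sqrt(231)/231) = 326446133*sqrt(231)/231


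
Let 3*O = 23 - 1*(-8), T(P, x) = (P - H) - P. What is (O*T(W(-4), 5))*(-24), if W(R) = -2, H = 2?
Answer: 496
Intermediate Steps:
T(P, x) = -2 (T(P, x) = (P - 1*2) - P = (P - 2) - P = (-2 + P) - P = -2)
O = 31/3 (O = (23 - 1*(-8))/3 = (23 + 8)/3 = (⅓)*31 = 31/3 ≈ 10.333)
(O*T(W(-4), 5))*(-24) = ((31/3)*(-2))*(-24) = -62/3*(-24) = 496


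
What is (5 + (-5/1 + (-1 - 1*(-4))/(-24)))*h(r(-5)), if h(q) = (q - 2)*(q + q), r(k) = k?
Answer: -35/4 ≈ -8.7500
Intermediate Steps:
h(q) = 2*q*(-2 + q) (h(q) = (-2 + q)*(2*q) = 2*q*(-2 + q))
(5 + (-5/1 + (-1 - 1*(-4))/(-24)))*h(r(-5)) = (5 + (-5/1 + (-1 - 1*(-4))/(-24)))*(2*(-5)*(-2 - 5)) = (5 + (-5*1 + (-1 + 4)*(-1/24)))*(2*(-5)*(-7)) = (5 + (-5 + 3*(-1/24)))*70 = (5 + (-5 - ⅛))*70 = (5 - 41/8)*70 = -⅛*70 = -35/4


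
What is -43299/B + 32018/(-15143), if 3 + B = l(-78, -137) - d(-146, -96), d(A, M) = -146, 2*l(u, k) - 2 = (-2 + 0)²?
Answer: -660351385/2210878 ≈ -298.68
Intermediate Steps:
l(u, k) = 3 (l(u, k) = 1 + (-2 + 0)²/2 = 1 + (½)*(-2)² = 1 + (½)*4 = 1 + 2 = 3)
B = 146 (B = -3 + (3 - 1*(-146)) = -3 + (3 + 146) = -3 + 149 = 146)
-43299/B + 32018/(-15143) = -43299/146 + 32018/(-15143) = -43299*1/146 + 32018*(-1/15143) = -43299/146 - 32018/15143 = -660351385/2210878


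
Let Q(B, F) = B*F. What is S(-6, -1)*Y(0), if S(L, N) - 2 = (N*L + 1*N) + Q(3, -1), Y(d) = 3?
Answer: 12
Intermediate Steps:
S(L, N) = -1 + N + L*N (S(L, N) = 2 + ((N*L + 1*N) + 3*(-1)) = 2 + ((L*N + N) - 3) = 2 + ((N + L*N) - 3) = 2 + (-3 + N + L*N) = -1 + N + L*N)
S(-6, -1)*Y(0) = (-1 - 1 - 6*(-1))*3 = (-1 - 1 + 6)*3 = 4*3 = 12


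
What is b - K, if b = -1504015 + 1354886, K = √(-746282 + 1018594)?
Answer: -149129 - 2*√68078 ≈ -1.4965e+5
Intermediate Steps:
K = 2*√68078 (K = √272312 = 2*√68078 ≈ 521.83)
b = -149129
b - K = -149129 - 2*√68078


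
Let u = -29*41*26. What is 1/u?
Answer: -1/30914 ≈ -3.2348e-5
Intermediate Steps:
u = -30914 (u = -1189*26 = -30914)
1/u = 1/(-30914) = -1/30914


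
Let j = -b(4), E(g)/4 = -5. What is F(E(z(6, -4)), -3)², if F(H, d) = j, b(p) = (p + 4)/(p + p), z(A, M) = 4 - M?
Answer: 1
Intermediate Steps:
E(g) = -20 (E(g) = 4*(-5) = -20)
b(p) = (4 + p)/(2*p) (b(p) = (4 + p)/((2*p)) = (4 + p)*(1/(2*p)) = (4 + p)/(2*p))
j = -1 (j = -(4 + 4)/(2*4) = -8/(2*4) = -1*1 = -1)
F(H, d) = -1
F(E(z(6, -4)), -3)² = (-1)² = 1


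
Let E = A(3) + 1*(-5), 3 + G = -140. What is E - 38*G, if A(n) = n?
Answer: 5432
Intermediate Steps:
G = -143 (G = -3 - 140 = -143)
E = -2 (E = 3 + 1*(-5) = 3 - 5 = -2)
E - 38*G = -2 - 38*(-143) = -2 + 5434 = 5432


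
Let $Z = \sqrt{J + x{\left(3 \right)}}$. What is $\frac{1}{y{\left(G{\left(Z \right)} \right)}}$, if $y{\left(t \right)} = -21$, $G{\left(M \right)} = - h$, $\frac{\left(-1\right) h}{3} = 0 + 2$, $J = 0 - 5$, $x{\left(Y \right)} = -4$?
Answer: $- \frac{1}{21} \approx -0.047619$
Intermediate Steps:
$J = -5$ ($J = 0 - 5 = -5$)
$h = -6$ ($h = - 3 \left(0 + 2\right) = \left(-3\right) 2 = -6$)
$Z = 3 i$ ($Z = \sqrt{-5 - 4} = \sqrt{-9} = 3 i \approx 3.0 i$)
$G{\left(M \right)} = 6$ ($G{\left(M \right)} = \left(-1\right) \left(-6\right) = 6$)
$\frac{1}{y{\left(G{\left(Z \right)} \right)}} = \frac{1}{-21} = - \frac{1}{21}$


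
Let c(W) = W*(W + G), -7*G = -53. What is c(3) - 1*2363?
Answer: -16319/7 ≈ -2331.3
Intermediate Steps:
G = 53/7 (G = -⅐*(-53) = 53/7 ≈ 7.5714)
c(W) = W*(53/7 + W) (c(W) = W*(W + 53/7) = W*(53/7 + W))
c(3) - 1*2363 = (⅐)*3*(53 + 7*3) - 1*2363 = (⅐)*3*(53 + 21) - 2363 = (⅐)*3*74 - 2363 = 222/7 - 2363 = -16319/7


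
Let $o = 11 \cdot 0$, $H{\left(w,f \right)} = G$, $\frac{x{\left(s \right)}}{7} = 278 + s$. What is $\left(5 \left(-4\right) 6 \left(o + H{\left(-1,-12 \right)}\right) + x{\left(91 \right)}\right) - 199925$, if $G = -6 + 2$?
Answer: $-196862$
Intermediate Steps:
$x{\left(s \right)} = 1946 + 7 s$ ($x{\left(s \right)} = 7 \left(278 + s\right) = 1946 + 7 s$)
$G = -4$
$H{\left(w,f \right)} = -4$
$o = 0$
$\left(5 \left(-4\right) 6 \left(o + H{\left(-1,-12 \right)}\right) + x{\left(91 \right)}\right) - 199925 = \left(5 \left(-4\right) 6 \left(0 - 4\right) + \left(1946 + 7 \cdot 91\right)\right) - 199925 = \left(\left(-20\right) 6 \left(-4\right) + \left(1946 + 637\right)\right) - 199925 = \left(\left(-120\right) \left(-4\right) + 2583\right) - 199925 = \left(480 + 2583\right) - 199925 = 3063 - 199925 = -196862$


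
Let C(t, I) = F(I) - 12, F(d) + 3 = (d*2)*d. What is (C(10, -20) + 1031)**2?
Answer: 3297856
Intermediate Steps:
F(d) = -3 + 2*d**2 (F(d) = -3 + (d*2)*d = -3 + (2*d)*d = -3 + 2*d**2)
C(t, I) = -15 + 2*I**2 (C(t, I) = (-3 + 2*I**2) - 12 = -15 + 2*I**2)
(C(10, -20) + 1031)**2 = ((-15 + 2*(-20)**2) + 1031)**2 = ((-15 + 2*400) + 1031)**2 = ((-15 + 800) + 1031)**2 = (785 + 1031)**2 = 1816**2 = 3297856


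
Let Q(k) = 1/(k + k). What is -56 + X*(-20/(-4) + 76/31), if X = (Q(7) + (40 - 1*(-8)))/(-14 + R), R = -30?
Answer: -15907/248 ≈ -64.141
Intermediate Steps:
Q(k) = 1/(2*k)
X = -673/616 (X = ((½)/7 + (40 - 1*(-8)))/(-14 - 30) = ((½)*(⅐) + (40 + 8))/(-44) = (1/14 + 48)*(-1/44) = (673/14)*(-1/44) = -673/616 ≈ -1.0925)
-56 + X*(-20/(-4) + 76/31) = -56 - 673*(-20/(-4) + 76/31)/616 = -56 - 673*(-20*(-¼) + 76*(1/31))/616 = -56 - 673*(5 + 76/31)/616 = -56 - 673/616*231/31 = -56 - 2019/248 = -15907/248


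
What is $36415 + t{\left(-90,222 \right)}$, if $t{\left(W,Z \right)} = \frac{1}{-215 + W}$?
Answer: $\frac{11106574}{305} \approx 36415.0$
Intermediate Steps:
$36415 + t{\left(-90,222 \right)} = 36415 + \frac{1}{-215 - 90} = 36415 + \frac{1}{-305} = 36415 - \frac{1}{305} = \frac{11106574}{305}$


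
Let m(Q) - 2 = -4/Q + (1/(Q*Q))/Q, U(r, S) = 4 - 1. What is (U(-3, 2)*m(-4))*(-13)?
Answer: -7449/64 ≈ -116.39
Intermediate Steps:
U(r, S) = 3
m(Q) = 2 + Q⁻³ - 4/Q (m(Q) = 2 + (-4/Q + (1/(Q*Q))/Q) = 2 + (-4/Q + 1/(Q²*Q)) = 2 + (-4/Q + Q⁻³) = 2 + (Q⁻³ - 4/Q) = 2 + Q⁻³ - 4/Q)
(U(-3, 2)*m(-4))*(-13) = (3*(2 + (-4)⁻³ - 4/(-4)))*(-13) = (3*(2 - 1/64 - 4*(-¼)))*(-13) = (3*(2 - 1/64 + 1))*(-13) = (3*(191/64))*(-13) = (573/64)*(-13) = -7449/64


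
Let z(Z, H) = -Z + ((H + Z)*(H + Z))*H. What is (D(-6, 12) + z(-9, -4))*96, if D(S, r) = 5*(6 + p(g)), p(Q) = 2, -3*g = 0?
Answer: -60192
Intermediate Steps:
g = 0 (g = -⅓*0 = 0)
D(S, r) = 40 (D(S, r) = 5*(6 + 2) = 5*8 = 40)
z(Z, H) = -Z + H*(H + Z)² (z(Z, H) = -Z + (H + Z)²*H = -Z + H*(H + Z)²)
(D(-6, 12) + z(-9, -4))*96 = (40 + (-1*(-9) - 4*(-4 - 9)²))*96 = (40 + (9 - 4*(-13)²))*96 = (40 + (9 - 4*169))*96 = (40 + (9 - 676))*96 = (40 - 667)*96 = -627*96 = -60192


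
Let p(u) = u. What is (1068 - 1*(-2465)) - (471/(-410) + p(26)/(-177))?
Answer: 256483837/72570 ≈ 3534.3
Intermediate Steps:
(1068 - 1*(-2465)) - (471/(-410) + p(26)/(-177)) = (1068 - 1*(-2465)) - (471/(-410) + 26/(-177)) = (1068 + 2465) - (471*(-1/410) + 26*(-1/177)) = 3533 - (-471/410 - 26/177) = 3533 - 1*(-94027/72570) = 3533 + 94027/72570 = 256483837/72570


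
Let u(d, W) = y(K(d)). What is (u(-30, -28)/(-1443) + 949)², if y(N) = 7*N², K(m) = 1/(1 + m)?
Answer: 1326346737176838400/1472735154969 ≈ 9.0060e+5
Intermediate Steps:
u(d, W) = 7/(1 + d)² (u(d, W) = 7*(1/(1 + d))² = 7/(1 + d)²)
(u(-30, -28)/(-1443) + 949)² = ((7/(1 - 30)²)/(-1443) + 949)² = ((7/(-29)²)*(-1/1443) + 949)² = ((7*(1/841))*(-1/1443) + 949)² = ((7/841)*(-1/1443) + 949)² = (-7/1213563 + 949)² = (1151671280/1213563)² = 1326346737176838400/1472735154969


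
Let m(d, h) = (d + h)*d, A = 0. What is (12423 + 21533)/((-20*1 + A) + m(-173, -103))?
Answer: 8489/11932 ≈ 0.71145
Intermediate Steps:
m(d, h) = d*(d + h)
(12423 + 21533)/((-20*1 + A) + m(-173, -103)) = (12423 + 21533)/((-20*1 + 0) - 173*(-173 - 103)) = 33956/((-20 + 0) - 173*(-276)) = 33956/(-20 + 47748) = 33956/47728 = 33956*(1/47728) = 8489/11932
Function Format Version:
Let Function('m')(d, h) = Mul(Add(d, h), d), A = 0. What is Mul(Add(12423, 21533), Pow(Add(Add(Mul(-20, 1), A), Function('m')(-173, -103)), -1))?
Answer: Rational(8489, 11932) ≈ 0.71145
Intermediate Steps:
Function('m')(d, h) = Mul(d, Add(d, h))
Mul(Add(12423, 21533), Pow(Add(Add(Mul(-20, 1), A), Function('m')(-173, -103)), -1)) = Mul(Add(12423, 21533), Pow(Add(Add(Mul(-20, 1), 0), Mul(-173, Add(-173, -103))), -1)) = Mul(33956, Pow(Add(Add(-20, 0), Mul(-173, -276)), -1)) = Mul(33956, Pow(Add(-20, 47748), -1)) = Mul(33956, Pow(47728, -1)) = Mul(33956, Rational(1, 47728)) = Rational(8489, 11932)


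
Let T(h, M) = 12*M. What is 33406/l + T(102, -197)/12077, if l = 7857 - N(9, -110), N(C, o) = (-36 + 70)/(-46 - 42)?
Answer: 16934253628/4175320825 ≈ 4.0558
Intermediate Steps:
N(C, o) = -17/44 (N(C, o) = 34/(-88) = 34*(-1/88) = -17/44)
l = 345725/44 (l = 7857 - 1*(-17/44) = 7857 + 17/44 = 345725/44 ≈ 7857.4)
33406/l + T(102, -197)/12077 = 33406/(345725/44) + (12*(-197))/12077 = 33406*(44/345725) - 2364*1/12077 = 1469864/345725 - 2364/12077 = 16934253628/4175320825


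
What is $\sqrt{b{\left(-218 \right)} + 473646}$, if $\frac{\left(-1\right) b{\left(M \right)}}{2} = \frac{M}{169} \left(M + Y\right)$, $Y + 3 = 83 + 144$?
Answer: $\frac{3 \sqrt{8894310}}{13} \approx 688.23$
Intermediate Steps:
$Y = 224$ ($Y = -3 + \left(83 + 144\right) = -3 + 227 = 224$)
$b{\left(M \right)} = - \frac{2 M \left(224 + M\right)}{169}$ ($b{\left(M \right)} = - 2 \frac{M}{169} \left(M + 224\right) = - 2 M \frac{1}{169} \left(224 + M\right) = - 2 \frac{M}{169} \left(224 + M\right) = - 2 \frac{M \left(224 + M\right)}{169} = - \frac{2 M \left(224 + M\right)}{169}$)
$\sqrt{b{\left(-218 \right)} + 473646} = \sqrt{\left(- \frac{2}{169}\right) \left(-218\right) \left(224 - 218\right) + 473646} = \sqrt{\left(- \frac{2}{169}\right) \left(-218\right) 6 + 473646} = \sqrt{\frac{2616}{169} + 473646} = \sqrt{\frac{80048790}{169}} = \frac{3 \sqrt{8894310}}{13}$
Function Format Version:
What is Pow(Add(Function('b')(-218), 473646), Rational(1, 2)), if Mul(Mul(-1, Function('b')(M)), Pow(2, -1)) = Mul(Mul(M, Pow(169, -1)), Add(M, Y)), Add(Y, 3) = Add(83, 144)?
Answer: Mul(Rational(3, 13), Pow(8894310, Rational(1, 2))) ≈ 688.23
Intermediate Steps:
Y = 224 (Y = Add(-3, Add(83, 144)) = Add(-3, 227) = 224)
Function('b')(M) = Mul(Rational(-2, 169), M, Add(224, M)) (Function('b')(M) = Mul(-2, Mul(Mul(M, Pow(169, -1)), Add(M, 224))) = Mul(-2, Mul(Mul(M, Rational(1, 169)), Add(224, M))) = Mul(-2, Mul(Mul(Rational(1, 169), M), Add(224, M))) = Mul(-2, Mul(Rational(1, 169), M, Add(224, M))) = Mul(Rational(-2, 169), M, Add(224, M)))
Pow(Add(Function('b')(-218), 473646), Rational(1, 2)) = Pow(Add(Mul(Rational(-2, 169), -218, Add(224, -218)), 473646), Rational(1, 2)) = Pow(Add(Mul(Rational(-2, 169), -218, 6), 473646), Rational(1, 2)) = Pow(Add(Rational(2616, 169), 473646), Rational(1, 2)) = Pow(Rational(80048790, 169), Rational(1, 2)) = Mul(Rational(3, 13), Pow(8894310, Rational(1, 2)))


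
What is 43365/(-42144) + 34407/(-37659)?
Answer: -342570127/176344544 ≈ -1.9426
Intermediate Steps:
43365/(-42144) + 34407/(-37659) = 43365*(-1/42144) + 34407*(-1/37659) = -14455/14048 - 11469/12553 = -342570127/176344544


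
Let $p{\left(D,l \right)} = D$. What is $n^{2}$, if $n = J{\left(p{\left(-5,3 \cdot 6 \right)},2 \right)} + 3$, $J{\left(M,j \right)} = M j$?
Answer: $49$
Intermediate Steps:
$n = -7$ ($n = \left(-5\right) 2 + 3 = -10 + 3 = -7$)
$n^{2} = \left(-7\right)^{2} = 49$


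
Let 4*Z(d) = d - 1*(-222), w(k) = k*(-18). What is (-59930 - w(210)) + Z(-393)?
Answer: -224771/4 ≈ -56193.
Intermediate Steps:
w(k) = -18*k
Z(d) = 111/2 + d/4 (Z(d) = (d - 1*(-222))/4 = (d + 222)/4 = (222 + d)/4 = 111/2 + d/4)
(-59930 - w(210)) + Z(-393) = (-59930 - (-18)*210) + (111/2 + (¼)*(-393)) = (-59930 - 1*(-3780)) + (111/2 - 393/4) = (-59930 + 3780) - 171/4 = -56150 - 171/4 = -224771/4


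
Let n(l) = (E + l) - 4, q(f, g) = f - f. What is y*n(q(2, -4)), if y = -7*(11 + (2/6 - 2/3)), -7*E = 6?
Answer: 1088/3 ≈ 362.67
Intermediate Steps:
E = -6/7 (E = -1/7*6 = -6/7 ≈ -0.85714)
q(f, g) = 0
n(l) = -34/7 + l (n(l) = (-6/7 + l) - 4 = -34/7 + l)
y = -224/3 (y = -7*(11 + (2*(1/6) - 2*1/3)) = -7*(11 + (1/3 - 2/3)) = -7*(11 - 1/3) = -7*32/3 = -224/3 ≈ -74.667)
y*n(q(2, -4)) = -224*(-34/7 + 0)/3 = -224/3*(-34/7) = 1088/3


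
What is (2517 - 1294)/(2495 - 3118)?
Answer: -1223/623 ≈ -1.9631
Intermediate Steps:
(2517 - 1294)/(2495 - 3118) = 1223/(-623) = 1223*(-1/623) = -1223/623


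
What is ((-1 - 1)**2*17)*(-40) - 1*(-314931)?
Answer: 312211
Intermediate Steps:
((-1 - 1)**2*17)*(-40) - 1*(-314931) = ((-2)**2*17)*(-40) + 314931 = (4*17)*(-40) + 314931 = 68*(-40) + 314931 = -2720 + 314931 = 312211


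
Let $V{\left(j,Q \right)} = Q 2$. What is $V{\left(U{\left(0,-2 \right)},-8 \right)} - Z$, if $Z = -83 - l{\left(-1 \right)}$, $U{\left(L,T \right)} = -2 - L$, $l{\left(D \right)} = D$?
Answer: $66$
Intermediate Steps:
$V{\left(j,Q \right)} = 2 Q$
$Z = -82$ ($Z = -83 - -1 = -83 + 1 = -82$)
$V{\left(U{\left(0,-2 \right)},-8 \right)} - Z = 2 \left(-8\right) - -82 = -16 + 82 = 66$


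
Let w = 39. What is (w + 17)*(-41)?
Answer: -2296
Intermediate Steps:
(w + 17)*(-41) = (39 + 17)*(-41) = 56*(-41) = -2296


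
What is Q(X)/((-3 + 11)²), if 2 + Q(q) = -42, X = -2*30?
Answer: -11/16 ≈ -0.68750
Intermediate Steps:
X = -60
Q(q) = -44 (Q(q) = -2 - 42 = -44)
Q(X)/((-3 + 11)²) = -44/(-3 + 11)² = -44/(8²) = -44/64 = -44*1/64 = -11/16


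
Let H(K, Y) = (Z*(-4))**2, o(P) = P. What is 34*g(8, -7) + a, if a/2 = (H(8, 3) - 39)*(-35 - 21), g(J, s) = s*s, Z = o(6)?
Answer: -58478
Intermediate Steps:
Z = 6
g(J, s) = s**2
H(K, Y) = 576 (H(K, Y) = (6*(-4))**2 = (-24)**2 = 576)
a = -60144 (a = 2*((576 - 39)*(-35 - 21)) = 2*(537*(-56)) = 2*(-30072) = -60144)
34*g(8, -7) + a = 34*(-7)**2 - 60144 = 34*49 - 60144 = 1666 - 60144 = -58478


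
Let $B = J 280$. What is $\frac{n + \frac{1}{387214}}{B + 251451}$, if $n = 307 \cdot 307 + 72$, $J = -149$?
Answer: $\frac{36522411695}{81210779434} \approx 0.44972$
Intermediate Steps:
$B = -41720$ ($B = \left(-149\right) 280 = -41720$)
$n = 94321$ ($n = 94249 + 72 = 94321$)
$\frac{n + \frac{1}{387214}}{B + 251451} = \frac{94321 + \frac{1}{387214}}{-41720 + 251451} = \frac{94321 + \frac{1}{387214}}{209731} = \frac{36522411695}{387214} \cdot \frac{1}{209731} = \frac{36522411695}{81210779434}$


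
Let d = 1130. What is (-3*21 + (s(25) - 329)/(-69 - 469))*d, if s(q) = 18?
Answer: -18974395/269 ≈ -70537.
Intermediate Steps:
(-3*21 + (s(25) - 329)/(-69 - 469))*d = (-3*21 + (18 - 329)/(-69 - 469))*1130 = (-63 - 311/(-538))*1130 = (-63 - 311*(-1/538))*1130 = (-63 + 311/538)*1130 = -33583/538*1130 = -18974395/269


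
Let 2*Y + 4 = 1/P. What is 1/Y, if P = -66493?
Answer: -132986/265973 ≈ -0.50000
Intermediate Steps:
Y = -265973/132986 (Y = -2 + (1/2)/(-66493) = -2 + (1/2)*(-1/66493) = -2 - 1/132986 = -265973/132986 ≈ -2.0000)
1/Y = 1/(-265973/132986) = -132986/265973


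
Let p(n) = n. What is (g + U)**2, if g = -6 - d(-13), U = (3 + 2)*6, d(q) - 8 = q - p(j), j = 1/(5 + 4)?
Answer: 68644/81 ≈ 847.46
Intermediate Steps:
j = 1/9 ≈ 0.11111
d(q) = 71/9 + q (d(q) = 8 + (q - 1*1/9) = 8 + (q - 1/9) = 8 + (-1/9 + q) = 71/9 + q)
U = 30 (U = 5*6 = 30)
g = -8/9 (g = -6 - (71/9 - 13) = -6 - 1*(-46/9) = -6 + 46/9 = -8/9 ≈ -0.88889)
(g + U)**2 = (-8/9 + 30)**2 = (262/9)**2 = 68644/81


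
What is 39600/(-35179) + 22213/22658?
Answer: -115825673/797085782 ≈ -0.14531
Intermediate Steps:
39600/(-35179) + 22213/22658 = 39600*(-1/35179) + 22213*(1/22658) = -39600/35179 + 22213/22658 = -115825673/797085782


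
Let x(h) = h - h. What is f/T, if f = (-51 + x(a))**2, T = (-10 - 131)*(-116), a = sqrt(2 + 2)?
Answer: 867/5452 ≈ 0.15902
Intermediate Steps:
a = 2 (a = sqrt(4) = 2)
x(h) = 0
T = 16356 (T = -141*(-116) = 16356)
f = 2601 (f = (-51 + 0)**2 = (-51)**2 = 2601)
f/T = 2601/16356 = 2601*(1/16356) = 867/5452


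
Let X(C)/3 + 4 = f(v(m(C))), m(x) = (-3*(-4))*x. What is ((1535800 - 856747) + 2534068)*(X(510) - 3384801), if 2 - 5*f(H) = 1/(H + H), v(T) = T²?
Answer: -1357823111352382787521/124848000 ≈ -1.0876e+13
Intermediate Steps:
m(x) = 12*x
f(H) = ⅖ - 1/(10*H) (f(H) = ⅖ - 1/(5*(H + H)) = ⅖ - 1/(2*H)/5 = ⅖ - 1/(10*H))
X(C) = -12 + (-1 + 576*C²)/(480*C²) (X(C) = -12 + 3*((-1 + 4*(12*C)²)/(10*((12*C)²))) = -12 + 3*((-1 + 4*(144*C²))/(10*((144*C²)))) = -12 + 3*((1/(144*C²))*(-1 + 576*C²)/10) = -12 + 3*((-1 + 576*C²)/(1440*C²)) = -12 + (-1 + 576*C²)/(480*C²))
((1535800 - 856747) + 2534068)*(X(510) - 3384801) = ((1535800 - 856747) + 2534068)*((-54/5 - 1/480/510²) - 3384801) = (679053 + 2534068)*((-54/5 - 1/480*1/260100) - 3384801) = 3213121*((-54/5 - 1/124848000) - 3384801) = 3213121*(-1348358401/124848000 - 3384801) = 3213121*(-422586983606401/124848000) = -1357823111352382787521/124848000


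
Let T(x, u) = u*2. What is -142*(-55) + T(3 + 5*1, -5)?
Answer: 7800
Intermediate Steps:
T(x, u) = 2*u
-142*(-55) + T(3 + 5*1, -5) = -142*(-55) + 2*(-5) = 7810 - 10 = 7800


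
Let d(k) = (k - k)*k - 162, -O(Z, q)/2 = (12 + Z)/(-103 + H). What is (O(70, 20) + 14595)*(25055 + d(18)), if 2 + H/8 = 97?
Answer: 3269764091/9 ≈ 3.6331e+8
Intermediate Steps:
H = 760 (H = -16 + 8*97 = -16 + 776 = 760)
O(Z, q) = -8/219 - 2*Z/657 (O(Z, q) = -2*(12 + Z)/(-103 + 760) = -2*(12 + Z)/657 = -2*(4/219 + Z/657) = -8/219 - 2*Z/657)
d(k) = -162 (d(k) = 0*k - 162 = 0 - 162 = -162)
(O(70, 20) + 14595)*(25055 + d(18)) = ((-8/219 - 2/657*70) + 14595)*(25055 - 162) = ((-8/219 - 140/657) + 14595)*24893 = (-164/657 + 14595)*24893 = (9588751/657)*24893 = 3269764091/9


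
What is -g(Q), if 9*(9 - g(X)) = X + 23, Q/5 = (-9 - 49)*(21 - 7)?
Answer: -4118/9 ≈ -457.56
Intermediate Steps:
Q = -4060 (Q = 5*((-9 - 49)*(21 - 7)) = 5*(-58*14) = 5*(-812) = -4060)
g(X) = 58/9 - X/9 (g(X) = 9 - (X + 23)/9 = 9 - (23 + X)/9 = 9 + (-23/9 - X/9) = 58/9 - X/9)
-g(Q) = -(58/9 - ⅑*(-4060)) = -(58/9 + 4060/9) = -1*4118/9 = -4118/9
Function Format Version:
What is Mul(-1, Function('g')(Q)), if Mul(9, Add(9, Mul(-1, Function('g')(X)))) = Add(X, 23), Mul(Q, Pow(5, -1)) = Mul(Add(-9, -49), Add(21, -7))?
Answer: Rational(-4118, 9) ≈ -457.56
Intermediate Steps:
Q = -4060 (Q = Mul(5, Mul(Add(-9, -49), Add(21, -7))) = Mul(5, Mul(-58, 14)) = Mul(5, -812) = -4060)
Function('g')(X) = Add(Rational(58, 9), Mul(Rational(-1, 9), X)) (Function('g')(X) = Add(9, Mul(Rational(-1, 9), Add(X, 23))) = Add(9, Mul(Rational(-1, 9), Add(23, X))) = Add(9, Add(Rational(-23, 9), Mul(Rational(-1, 9), X))) = Add(Rational(58, 9), Mul(Rational(-1, 9), X)))
Mul(-1, Function('g')(Q)) = Mul(-1, Add(Rational(58, 9), Mul(Rational(-1, 9), -4060))) = Mul(-1, Add(Rational(58, 9), Rational(4060, 9))) = Mul(-1, Rational(4118, 9)) = Rational(-4118, 9)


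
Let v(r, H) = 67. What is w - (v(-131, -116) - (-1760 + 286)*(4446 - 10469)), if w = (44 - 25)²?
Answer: 8878196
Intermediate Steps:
w = 361 (w = 19² = 361)
w - (v(-131, -116) - (-1760 + 286)*(4446 - 10469)) = 361 - (67 - (-1760 + 286)*(4446 - 10469)) = 361 - (67 - (-1474)*(-6023)) = 361 - (67 - 1*8877902) = 361 - (67 - 8877902) = 361 - 1*(-8877835) = 361 + 8877835 = 8878196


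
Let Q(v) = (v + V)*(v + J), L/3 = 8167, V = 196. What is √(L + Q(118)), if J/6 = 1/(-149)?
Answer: √1366257437/149 ≈ 248.07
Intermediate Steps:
L = 24501 (L = 3*8167 = 24501)
J = -6/149 (J = 6/(-149) = 6*(-1/149) = -6/149 ≈ -0.040268)
Q(v) = (196 + v)*(-6/149 + v) (Q(v) = (v + 196)*(v - 6/149) = (196 + v)*(-6/149 + v))
√(L + Q(118)) = √(24501 + (-1176/149 + 118² + (29198/149)*118)) = √(24501 + (-1176/149 + 13924 + 3445364/149)) = √(24501 + 5518864/149) = √(9169513/149) = √1366257437/149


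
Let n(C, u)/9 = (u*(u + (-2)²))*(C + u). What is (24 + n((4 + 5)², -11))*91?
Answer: 4416594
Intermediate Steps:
n(C, u) = 9*u*(4 + u)*(C + u) (n(C, u) = 9*((u*(u + (-2)²))*(C + u)) = 9*((u*(u + 4))*(C + u)) = 9*((u*(4 + u))*(C + u)) = 9*(u*(4 + u)*(C + u)) = 9*u*(4 + u)*(C + u))
(24 + n((4 + 5)², -11))*91 = (24 + 9*(-11)*((-11)² + 4*(4 + 5)² + 4*(-11) + (4 + 5)²*(-11)))*91 = (24 + 9*(-11)*(121 + 4*9² - 44 + 9²*(-11)))*91 = (24 + 9*(-11)*(121 + 4*81 - 44 + 81*(-11)))*91 = (24 + 9*(-11)*(121 + 324 - 44 - 891))*91 = (24 + 9*(-11)*(-490))*91 = (24 + 48510)*91 = 48534*91 = 4416594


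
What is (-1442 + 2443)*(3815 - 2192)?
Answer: 1624623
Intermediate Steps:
(-1442 + 2443)*(3815 - 2192) = 1001*1623 = 1624623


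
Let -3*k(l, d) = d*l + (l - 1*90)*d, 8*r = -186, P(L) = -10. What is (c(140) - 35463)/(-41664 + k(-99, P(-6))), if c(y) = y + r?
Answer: 141385/170496 ≈ 0.82926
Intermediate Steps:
r = -93/4 (r = (1/8)*(-186) = -93/4 ≈ -23.250)
k(l, d) = -d*l/3 - d*(-90 + l)/3 (k(l, d) = -(d*l + (l - 1*90)*d)/3 = -(d*l + (l - 90)*d)/3 = -(d*l + (-90 + l)*d)/3 = -(d*l + d*(-90 + l))/3 = -d*l/3 - d*(-90 + l)/3)
c(y) = -93/4 + y (c(y) = y - 93/4 = -93/4 + y)
(c(140) - 35463)/(-41664 + k(-99, P(-6))) = ((-93/4 + 140) - 35463)/(-41664 + (2/3)*(-10)*(45 - 1*(-99))) = (467/4 - 35463)/(-41664 + (2/3)*(-10)*(45 + 99)) = -141385/(4*(-41664 + (2/3)*(-10)*144)) = -141385/(4*(-41664 - 960)) = -141385/4/(-42624) = -141385/4*(-1/42624) = 141385/170496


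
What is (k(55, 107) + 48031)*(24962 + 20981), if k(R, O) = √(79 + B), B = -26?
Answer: 2206688233 + 45943*√53 ≈ 2.2070e+9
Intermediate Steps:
k(R, O) = √53 (k(R, O) = √(79 - 26) = √53)
(k(55, 107) + 48031)*(24962 + 20981) = (√53 + 48031)*(24962 + 20981) = (48031 + √53)*45943 = 2206688233 + 45943*√53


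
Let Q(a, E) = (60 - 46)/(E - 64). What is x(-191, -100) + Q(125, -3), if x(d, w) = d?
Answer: -12811/67 ≈ -191.21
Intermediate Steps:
Q(a, E) = 14/(-64 + E)
x(-191, -100) + Q(125, -3) = -191 + 14/(-64 - 3) = -191 + 14/(-67) = -191 + 14*(-1/67) = -191 - 14/67 = -12811/67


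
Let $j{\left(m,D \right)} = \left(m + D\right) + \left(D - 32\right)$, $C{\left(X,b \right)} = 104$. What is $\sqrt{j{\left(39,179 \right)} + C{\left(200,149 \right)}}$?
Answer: $\sqrt{469} \approx 21.656$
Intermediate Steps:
$j{\left(m,D \right)} = -32 + m + 2 D$ ($j{\left(m,D \right)} = \left(D + m\right) + \left(-32 + D\right) = -32 + m + 2 D$)
$\sqrt{j{\left(39,179 \right)} + C{\left(200,149 \right)}} = \sqrt{\left(-32 + 39 + 2 \cdot 179\right) + 104} = \sqrt{\left(-32 + 39 + 358\right) + 104} = \sqrt{365 + 104} = \sqrt{469}$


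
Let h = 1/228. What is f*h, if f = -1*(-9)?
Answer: 3/76 ≈ 0.039474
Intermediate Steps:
h = 1/228 ≈ 0.0043860
f = 9
f*h = 9*(1/228) = 3/76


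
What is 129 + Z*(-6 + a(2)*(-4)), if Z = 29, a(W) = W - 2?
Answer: -45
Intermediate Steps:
a(W) = -2 + W
129 + Z*(-6 + a(2)*(-4)) = 129 + 29*(-6 + (-2 + 2)*(-4)) = 129 + 29*(-6 + 0*(-4)) = 129 + 29*(-6 + 0) = 129 + 29*(-6) = 129 - 174 = -45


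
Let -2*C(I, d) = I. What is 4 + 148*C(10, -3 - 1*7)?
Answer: -736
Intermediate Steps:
C(I, d) = -I/2
4 + 148*C(10, -3 - 1*7) = 4 + 148*(-½*10) = 4 + 148*(-5) = 4 - 740 = -736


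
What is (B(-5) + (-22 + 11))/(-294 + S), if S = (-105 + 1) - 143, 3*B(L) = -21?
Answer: 18/541 ≈ 0.033272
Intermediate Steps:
B(L) = -7 (B(L) = (⅓)*(-21) = -7)
S = -247 (S = -104 - 143 = -247)
(B(-5) + (-22 + 11))/(-294 + S) = (-7 + (-22 + 11))/(-294 - 247) = (-7 - 11)/(-541) = -18*(-1/541) = 18/541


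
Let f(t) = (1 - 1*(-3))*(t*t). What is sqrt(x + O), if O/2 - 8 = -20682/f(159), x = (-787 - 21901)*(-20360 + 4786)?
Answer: sqrt(992540283603)/53 ≈ 18797.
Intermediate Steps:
x = 353342912 (x = -22688*(-15574) = 353342912)
f(t) = 4*t**2 (f(t) = (1 + 3)*t**2 = 4*t**2)
O = 43795/2809 (O = 16 + 2*(-20682/(4*159**2)) = 16 + 2*(-20682/(4*25281)) = 16 + 2*(-20682/101124) = 16 + 2*(-20682*1/101124) = 16 + 2*(-1149/5618) = 16 - 1149/2809 = 43795/2809 ≈ 15.591)
sqrt(x + O) = sqrt(353342912 + 43795/2809) = sqrt(992540283603/2809) = sqrt(992540283603)/53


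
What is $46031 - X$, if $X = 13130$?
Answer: $32901$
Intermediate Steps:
$46031 - X = 46031 - 13130 = 32901$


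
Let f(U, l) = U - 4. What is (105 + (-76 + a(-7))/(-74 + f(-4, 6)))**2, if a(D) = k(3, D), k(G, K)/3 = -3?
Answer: 75603025/6724 ≈ 11244.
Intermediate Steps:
k(G, K) = -9 (k(G, K) = 3*(-3) = -9)
a(D) = -9
f(U, l) = -4 + U
(105 + (-76 + a(-7))/(-74 + f(-4, 6)))**2 = (105 + (-76 - 9)/(-74 + (-4 - 4)))**2 = (105 - 85/(-74 - 8))**2 = (105 - 85/(-82))**2 = (105 - 85*(-1/82))**2 = (105 + 85/82)**2 = (8695/82)**2 = 75603025/6724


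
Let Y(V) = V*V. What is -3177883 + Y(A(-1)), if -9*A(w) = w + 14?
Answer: -257408354/81 ≈ -3.1779e+6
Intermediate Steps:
A(w) = -14/9 - w/9 (A(w) = -(w + 14)/9 = -(14 + w)/9 = -14/9 - w/9)
Y(V) = V**2
-3177883 + Y(A(-1)) = -3177883 + (-14/9 - 1/9*(-1))**2 = -3177883 + (-14/9 + 1/9)**2 = -3177883 + (-13/9)**2 = -3177883 + 169/81 = -257408354/81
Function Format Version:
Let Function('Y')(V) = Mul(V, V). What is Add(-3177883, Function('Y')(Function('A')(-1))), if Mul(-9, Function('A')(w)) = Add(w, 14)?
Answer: Rational(-257408354, 81) ≈ -3.1779e+6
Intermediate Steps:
Function('A')(w) = Add(Rational(-14, 9), Mul(Rational(-1, 9), w)) (Function('A')(w) = Mul(Rational(-1, 9), Add(w, 14)) = Mul(Rational(-1, 9), Add(14, w)) = Add(Rational(-14, 9), Mul(Rational(-1, 9), w)))
Function('Y')(V) = Pow(V, 2)
Add(-3177883, Function('Y')(Function('A')(-1))) = Add(-3177883, Pow(Add(Rational(-14, 9), Mul(Rational(-1, 9), -1)), 2)) = Add(-3177883, Pow(Add(Rational(-14, 9), Rational(1, 9)), 2)) = Add(-3177883, Pow(Rational(-13, 9), 2)) = Add(-3177883, Rational(169, 81)) = Rational(-257408354, 81)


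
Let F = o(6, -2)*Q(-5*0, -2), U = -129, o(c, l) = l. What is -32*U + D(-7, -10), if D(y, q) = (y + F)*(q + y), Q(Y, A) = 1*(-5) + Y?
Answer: 4077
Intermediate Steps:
Q(Y, A) = -5 + Y
F = 10 (F = -2*(-5 - 5*0) = -2*(-5 + 0) = -2*(-5) = 10)
D(y, q) = (10 + y)*(q + y) (D(y, q) = (y + 10)*(q + y) = (10 + y)*(q + y))
-32*U + D(-7, -10) = -32*(-129) + ((-7)² + 10*(-10) + 10*(-7) - 10*(-7)) = 4128 + (49 - 100 - 70 + 70) = 4128 - 51 = 4077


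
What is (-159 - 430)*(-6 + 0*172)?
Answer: 3534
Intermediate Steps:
(-159 - 430)*(-6 + 0*172) = -589*(-6 + 0) = -589*(-6) = 3534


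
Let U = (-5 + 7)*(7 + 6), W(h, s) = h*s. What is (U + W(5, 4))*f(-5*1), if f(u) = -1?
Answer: -46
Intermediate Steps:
U = 26 (U = 2*13 = 26)
(U + W(5, 4))*f(-5*1) = (26 + 5*4)*(-1) = (26 + 20)*(-1) = 46*(-1) = -46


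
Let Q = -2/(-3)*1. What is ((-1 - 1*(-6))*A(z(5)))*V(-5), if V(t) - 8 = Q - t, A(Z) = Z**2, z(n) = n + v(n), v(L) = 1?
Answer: 2460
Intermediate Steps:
z(n) = 1 + n (z(n) = n + 1 = 1 + n)
Q = 2/3 (Q = -2*(-1/3)*1 = (2/3)*1 = 2/3 ≈ 0.66667)
V(t) = 26/3 - t (V(t) = 8 + (2/3 - t) = 26/3 - t)
((-1 - 1*(-6))*A(z(5)))*V(-5) = ((-1 - 1*(-6))*(1 + 5)**2)*(26/3 - 1*(-5)) = ((-1 + 6)*6**2)*(26/3 + 5) = (5*36)*(41/3) = 180*(41/3) = 2460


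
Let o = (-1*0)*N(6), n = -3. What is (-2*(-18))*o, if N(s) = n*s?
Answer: 0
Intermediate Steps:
N(s) = -3*s
o = 0 (o = (-1*0)*(-3*6) = 0*(-18) = 0)
(-2*(-18))*o = -2*(-18)*0 = 36*0 = 0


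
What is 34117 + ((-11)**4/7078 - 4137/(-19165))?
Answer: 4628276491241/135649870 ≈ 34119.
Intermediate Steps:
34117 + ((-11)**4/7078 - 4137/(-19165)) = 34117 + (14641*(1/7078) - 4137*(-1/19165)) = 34117 + (14641/7078 + 4137/19165) = 34117 + 309876451/135649870 = 4628276491241/135649870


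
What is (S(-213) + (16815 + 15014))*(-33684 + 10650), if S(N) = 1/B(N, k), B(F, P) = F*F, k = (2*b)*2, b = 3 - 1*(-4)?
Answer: -11087415147556/15123 ≈ -7.3315e+8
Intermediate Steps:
b = 7 (b = 3 + 4 = 7)
k = 28 (k = (2*7)*2 = 14*2 = 28)
B(F, P) = F²
S(N) = N⁻² (S(N) = 1/(N²) = N⁻²)
(S(-213) + (16815 + 15014))*(-33684 + 10650) = ((-213)⁻² + (16815 + 15014))*(-33684 + 10650) = (1/45369 + 31829)*(-23034) = (1444049902/45369)*(-23034) = -11087415147556/15123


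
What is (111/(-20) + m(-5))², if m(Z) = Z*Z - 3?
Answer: 108241/400 ≈ 270.60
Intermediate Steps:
m(Z) = -3 + Z² (m(Z) = Z² - 3 = -3 + Z²)
(111/(-20) + m(-5))² = (111/(-20) + (-3 + (-5)²))² = (111*(-1/20) + (-3 + 25))² = (-111/20 + 22)² = (329/20)² = 108241/400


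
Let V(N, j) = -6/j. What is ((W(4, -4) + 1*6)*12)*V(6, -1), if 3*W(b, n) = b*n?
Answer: 48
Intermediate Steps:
W(b, n) = b*n/3 (W(b, n) = (b*n)/3 = b*n/3)
((W(4, -4) + 1*6)*12)*V(6, -1) = (((1/3)*4*(-4) + 1*6)*12)*(-6/(-1)) = ((-16/3 + 6)*12)*(-6*(-1)) = ((2/3)*12)*6 = 8*6 = 48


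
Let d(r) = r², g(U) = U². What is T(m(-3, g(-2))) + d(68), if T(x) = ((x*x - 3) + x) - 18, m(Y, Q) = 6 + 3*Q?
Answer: 4945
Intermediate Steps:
T(x) = -21 + x + x² (T(x) = ((x² - 3) + x) - 18 = ((-3 + x²) + x) - 18 = (-3 + x + x²) - 18 = -21 + x + x²)
T(m(-3, g(-2))) + d(68) = (-21 + (6 + 3*(-2)²) + (6 + 3*(-2)²)²) + 68² = (-21 + (6 + 3*4) + (6 + 3*4)²) + 4624 = (-21 + (6 + 12) + (6 + 12)²) + 4624 = (-21 + 18 + 18²) + 4624 = (-21 + 18 + 324) + 4624 = 321 + 4624 = 4945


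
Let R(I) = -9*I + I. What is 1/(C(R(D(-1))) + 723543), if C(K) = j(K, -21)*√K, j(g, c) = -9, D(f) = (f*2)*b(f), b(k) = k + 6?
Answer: 241181/174504822123 + 4*√5/58168274041 ≈ 1.3822e-6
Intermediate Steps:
b(k) = 6 + k
D(f) = 2*f*(6 + f) (D(f) = (f*2)*(6 + f) = (2*f)*(6 + f) = 2*f*(6 + f))
R(I) = -8*I
C(K) = -9*√K
1/(C(R(D(-1))) + 723543) = 1/(-9*4*√5 + 723543) = 1/(-36*√5 + 723543) = 1/(723543 - 36*√5)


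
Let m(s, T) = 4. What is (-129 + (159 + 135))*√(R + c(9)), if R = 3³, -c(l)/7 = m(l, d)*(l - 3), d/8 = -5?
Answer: 165*I*√141 ≈ 1959.3*I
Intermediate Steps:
d = -40 (d = 8*(-5) = -40)
c(l) = 84 - 28*l (c(l) = -28*(l - 3) = -28*(-3 + l) = -7*(-12 + 4*l) = 84 - 28*l)
R = 27
(-129 + (159 + 135))*√(R + c(9)) = (-129 + (159 + 135))*√(27 + (84 - 28*9)) = (-129 + 294)*√(27 + (84 - 252)) = 165*√(27 - 168) = 165*√(-141) = 165*(I*√141) = 165*I*√141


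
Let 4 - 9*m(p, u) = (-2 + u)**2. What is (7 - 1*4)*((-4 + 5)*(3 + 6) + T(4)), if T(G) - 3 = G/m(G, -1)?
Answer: 72/5 ≈ 14.400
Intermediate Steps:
m(p, u) = 4/9 - (-2 + u)**2/9
T(G) = 3 - 9*G/5 (T(G) = 3 + G/(((1/9)*(-1)*(4 - 1*(-1)))) = 3 + G/(((1/9)*(-1)*(4 + 1))) = 3 + G/(((1/9)*(-1)*5)) = 3 + G/(-5/9) = 3 + G*(-9/5) = 3 - 9*G/5)
(7 - 1*4)*((-4 + 5)*(3 + 6) + T(4)) = (7 - 1*4)*((-4 + 5)*(3 + 6) + (3 - 9/5*4)) = (7 - 4)*(1*9 + (3 - 36/5)) = 3*(9 - 21/5) = 3*(24/5) = 72/5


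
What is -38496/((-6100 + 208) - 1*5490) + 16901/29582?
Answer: 4527741/1145246 ≈ 3.9535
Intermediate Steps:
-38496/((-6100 + 208) - 1*5490) + 16901/29582 = -38496/(-5892 - 5490) + 16901*(1/29582) = -38496/(-11382) + 16901/29582 = -38496*(-1/11382) + 16901/29582 = 6416/1897 + 16901/29582 = 4527741/1145246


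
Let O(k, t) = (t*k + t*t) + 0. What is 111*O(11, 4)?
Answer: 6660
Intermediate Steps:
O(k, t) = t² + k*t (O(k, t) = (k*t + t²) + 0 = (t² + k*t) + 0 = t² + k*t)
111*O(11, 4) = 111*(4*(11 + 4)) = 111*(4*15) = 111*60 = 6660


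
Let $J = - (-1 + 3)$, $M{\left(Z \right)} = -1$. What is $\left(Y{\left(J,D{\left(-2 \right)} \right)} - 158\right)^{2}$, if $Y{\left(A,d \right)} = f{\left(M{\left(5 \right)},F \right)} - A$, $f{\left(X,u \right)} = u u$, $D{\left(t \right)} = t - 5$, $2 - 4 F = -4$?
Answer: $\frac{378225}{16} \approx 23639.0$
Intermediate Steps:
$F = \frac{3}{2}$ ($F = \frac{1}{2} - -1 = \frac{1}{2} + 1 = \frac{3}{2} \approx 1.5$)
$D{\left(t \right)} = -5 + t$
$J = -2$ ($J = \left(-1\right) 2 = -2$)
$f{\left(X,u \right)} = u^{2}$
$Y{\left(A,d \right)} = \frac{9}{4} - A$ ($Y{\left(A,d \right)} = \left(\frac{3}{2}\right)^{2} - A = \frac{9}{4} - A$)
$\left(Y{\left(J,D{\left(-2 \right)} \right)} - 158\right)^{2} = \left(\left(\frac{9}{4} - -2\right) - 158\right)^{2} = \left(\left(\frac{9}{4} + 2\right) - 158\right)^{2} = \left(\frac{17}{4} - 158\right)^{2} = \left(- \frac{615}{4}\right)^{2} = \frac{378225}{16}$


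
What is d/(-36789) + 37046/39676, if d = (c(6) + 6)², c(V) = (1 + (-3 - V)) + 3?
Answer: 681422809/729820182 ≈ 0.93369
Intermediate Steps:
c(V) = 1 - V (c(V) = (-2 - V) + 3 = 1 - V)
d = 1 (d = ((1 - 1*6) + 6)² = ((1 - 6) + 6)² = (-5 + 6)² = 1² = 1)
d/(-36789) + 37046/39676 = 1/(-36789) + 37046/39676 = 1*(-1/36789) + 37046*(1/39676) = -1/36789 + 18523/19838 = 681422809/729820182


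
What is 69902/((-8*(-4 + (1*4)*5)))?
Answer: -34951/64 ≈ -546.11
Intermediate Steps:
69902/((-8*(-4 + (1*4)*5))) = 69902/((-8*(-4 + 4*5))) = 69902/((-8*(-4 + 20))) = 69902/((-8*16)) = 69902/(-128) = 69902*(-1/128) = -34951/64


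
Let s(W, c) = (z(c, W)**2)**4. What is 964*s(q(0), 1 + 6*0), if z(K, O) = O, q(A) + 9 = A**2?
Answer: 41497039044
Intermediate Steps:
q(A) = -9 + A**2
s(W, c) = W**8 (s(W, c) = (W**2)**4 = W**8)
964*s(q(0), 1 + 6*0) = 964*(-9 + 0**2)**8 = 964*(-9 + 0)**8 = 964*(-9)**8 = 964*43046721 = 41497039044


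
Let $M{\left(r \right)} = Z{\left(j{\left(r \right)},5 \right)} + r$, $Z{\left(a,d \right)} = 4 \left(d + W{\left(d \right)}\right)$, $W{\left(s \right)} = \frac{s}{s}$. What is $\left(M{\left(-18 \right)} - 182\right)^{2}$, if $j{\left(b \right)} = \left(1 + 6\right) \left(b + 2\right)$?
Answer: $30976$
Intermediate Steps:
$W{\left(s \right)} = 1$
$j{\left(b \right)} = 14 + 7 b$ ($j{\left(b \right)} = 7 \left(2 + b\right) = 14 + 7 b$)
$Z{\left(a,d \right)} = 4 + 4 d$ ($Z{\left(a,d \right)} = 4 \left(d + 1\right) = 4 \left(1 + d\right) = 4 + 4 d$)
$M{\left(r \right)} = 24 + r$ ($M{\left(r \right)} = \left(4 + 4 \cdot 5\right) + r = \left(4 + 20\right) + r = 24 + r$)
$\left(M{\left(-18 \right)} - 182\right)^{2} = \left(\left(24 - 18\right) - 182\right)^{2} = \left(6 - 182\right)^{2} = \left(-176\right)^{2} = 30976$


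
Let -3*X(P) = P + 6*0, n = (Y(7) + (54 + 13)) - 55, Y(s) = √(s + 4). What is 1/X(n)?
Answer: -36/133 + 3*√11/133 ≈ -0.19587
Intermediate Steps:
Y(s) = √(4 + s)
n = 12 + √11 (n = (√(4 + 7) + (54 + 13)) - 55 = (√11 + 67) - 55 = (67 + √11) - 55 = 12 + √11 ≈ 15.317)
X(P) = -P/3 (X(P) = -(P + 6*0)/3 = -(P + 0)/3 = -P/3)
1/X(n) = 1/(-(12 + √11)/3) = 1/(-4 - √11/3)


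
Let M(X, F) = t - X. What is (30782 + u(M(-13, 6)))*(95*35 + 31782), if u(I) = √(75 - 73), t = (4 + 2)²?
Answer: 1080663674 + 35107*√2 ≈ 1.0807e+9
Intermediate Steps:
t = 36 (t = 6² = 36)
M(X, F) = 36 - X
u(I) = √2
(30782 + u(M(-13, 6)))*(95*35 + 31782) = (30782 + √2)*(95*35 + 31782) = (30782 + √2)*(3325 + 31782) = (30782 + √2)*35107 = 1080663674 + 35107*√2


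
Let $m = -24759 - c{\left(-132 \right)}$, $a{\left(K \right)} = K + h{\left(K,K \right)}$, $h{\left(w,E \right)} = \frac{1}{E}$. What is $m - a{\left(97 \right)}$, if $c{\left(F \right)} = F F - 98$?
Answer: $- \frac{4091655}{97} \approx -42182.0$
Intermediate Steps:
$c{\left(F \right)} = -98 + F^{2}$ ($c{\left(F \right)} = F^{2} - 98 = -98 + F^{2}$)
$a{\left(K \right)} = K + \frac{1}{K}$
$m = -42085$ ($m = -24759 - \left(-98 + \left(-132\right)^{2}\right) = -24759 - \left(-98 + 17424\right) = -24759 - 17326 = -42085$)
$m - a{\left(97 \right)} = -42085 - \left(97 + \frac{1}{97}\right) = -42085 - \frac{9410}{97} = - \frac{4091655}{97}$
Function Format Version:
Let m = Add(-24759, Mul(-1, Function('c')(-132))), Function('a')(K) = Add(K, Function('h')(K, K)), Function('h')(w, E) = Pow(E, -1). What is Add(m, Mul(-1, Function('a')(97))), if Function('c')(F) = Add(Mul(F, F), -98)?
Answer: Rational(-4091655, 97) ≈ -42182.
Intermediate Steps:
Function('c')(F) = Add(-98, Pow(F, 2)) (Function('c')(F) = Add(Pow(F, 2), -98) = Add(-98, Pow(F, 2)))
Function('a')(K) = Add(K, Pow(K, -1))
m = -42085 (m = Add(-24759, Mul(-1, Add(-98, Pow(-132, 2)))) = Add(-24759, Mul(-1, Add(-98, 17424))) = Add(-24759, Mul(-1, 17326)) = Add(-24759, -17326) = -42085)
Add(m, Mul(-1, Function('a')(97))) = Add(-42085, Mul(-1, Add(97, Pow(97, -1)))) = Add(-42085, Mul(-1, Add(97, Rational(1, 97)))) = Add(-42085, Mul(-1, Rational(9410, 97))) = Add(-42085, Rational(-9410, 97)) = Rational(-4091655, 97)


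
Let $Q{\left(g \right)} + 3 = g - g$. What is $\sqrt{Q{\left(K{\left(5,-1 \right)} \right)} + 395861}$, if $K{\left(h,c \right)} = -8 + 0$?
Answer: $\sqrt{395858} \approx 629.17$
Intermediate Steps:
$K{\left(h,c \right)} = -8$
$Q{\left(g \right)} = -3$ ($Q{\left(g \right)} = -3 + \left(g - g\right) = -3 + 0 = -3$)
$\sqrt{Q{\left(K{\left(5,-1 \right)} \right)} + 395861} = \sqrt{-3 + 395861} = \sqrt{395858}$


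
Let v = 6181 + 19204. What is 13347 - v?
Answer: -12038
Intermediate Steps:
v = 25385
13347 - v = 13347 - 1*25385 = 13347 - 25385 = -12038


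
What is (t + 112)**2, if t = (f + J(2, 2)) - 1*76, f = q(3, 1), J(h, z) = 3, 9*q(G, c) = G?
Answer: 13924/9 ≈ 1547.1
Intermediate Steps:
q(G, c) = G/9
f = 1/3 (f = (1/9)*3 = 1/3 ≈ 0.33333)
t = -218/3 (t = (1/3 + 3) - 1*76 = 10/3 - 76 = -218/3 ≈ -72.667)
(t + 112)**2 = (-218/3 + 112)**2 = (118/3)**2 = 13924/9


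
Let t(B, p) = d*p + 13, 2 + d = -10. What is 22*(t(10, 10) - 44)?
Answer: -3322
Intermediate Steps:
d = -12 (d = -2 - 10 = -12)
t(B, p) = 13 - 12*p (t(B, p) = -12*p + 13 = 13 - 12*p)
22*(t(10, 10) - 44) = 22*((13 - 12*10) - 44) = 22*((13 - 120) - 44) = 22*(-107 - 44) = 22*(-151) = -3322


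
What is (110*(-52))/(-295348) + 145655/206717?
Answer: 11050333545/15263363129 ≈ 0.72398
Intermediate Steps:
(110*(-52))/(-295348) + 145655/206717 = -5720*(-1/295348) + 145655*(1/206717) = 1430/73837 + 145655/206717 = 11050333545/15263363129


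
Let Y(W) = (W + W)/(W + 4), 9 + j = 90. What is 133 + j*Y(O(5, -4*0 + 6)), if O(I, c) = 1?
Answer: 827/5 ≈ 165.40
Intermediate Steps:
j = 81 (j = -9 + 90 = 81)
Y(W) = 2*W/(4 + W) (Y(W) = (2*W)/(4 + W) = 2*W/(4 + W))
133 + j*Y(O(5, -4*0 + 6)) = 133 + 81*(2*1/(4 + 1)) = 133 + 81*(2*1/5) = 133 + 81*(2*1*(⅕)) = 133 + 81*(⅖) = 133 + 162/5 = 827/5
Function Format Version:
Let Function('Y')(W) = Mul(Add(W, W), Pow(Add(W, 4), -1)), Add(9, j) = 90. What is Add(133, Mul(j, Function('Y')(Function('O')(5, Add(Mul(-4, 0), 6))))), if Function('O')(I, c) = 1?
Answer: Rational(827, 5) ≈ 165.40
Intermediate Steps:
j = 81 (j = Add(-9, 90) = 81)
Function('Y')(W) = Mul(2, W, Pow(Add(4, W), -1)) (Function('Y')(W) = Mul(Mul(2, W), Pow(Add(4, W), -1)) = Mul(2, W, Pow(Add(4, W), -1)))
Add(133, Mul(j, Function('Y')(Function('O')(5, Add(Mul(-4, 0), 6))))) = Add(133, Mul(81, Mul(2, 1, Pow(Add(4, 1), -1)))) = Add(133, Mul(81, Mul(2, 1, Pow(5, -1)))) = Add(133, Mul(81, Mul(2, 1, Rational(1, 5)))) = Add(133, Mul(81, Rational(2, 5))) = Add(133, Rational(162, 5)) = Rational(827, 5)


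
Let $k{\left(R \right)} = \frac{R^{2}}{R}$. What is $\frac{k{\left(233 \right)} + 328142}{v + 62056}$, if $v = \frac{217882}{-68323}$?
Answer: $\frac{22435565125}{4239634206} \approx 5.2919$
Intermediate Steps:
$v = - \frac{217882}{68323}$ ($v = 217882 \left(- \frac{1}{68323}\right) = - \frac{217882}{68323} \approx -3.189$)
$k{\left(R \right)} = R$
$\frac{k{\left(233 \right)} + 328142}{v + 62056} = \frac{233 + 328142}{- \frac{217882}{68323} + 62056} = \frac{328375}{\frac{4239634206}{68323}} = 328375 \cdot \frac{68323}{4239634206} = \frac{22435565125}{4239634206}$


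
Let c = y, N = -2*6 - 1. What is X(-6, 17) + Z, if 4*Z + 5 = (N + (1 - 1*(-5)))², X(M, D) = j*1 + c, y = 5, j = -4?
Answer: 12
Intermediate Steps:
N = -13 (N = -12 - 1 = -13)
c = 5
X(M, D) = 1 (X(M, D) = -4*1 + 5 = -4 + 5 = 1)
Z = 11 (Z = -5/4 + (-13 + (1 - 1*(-5)))²/4 = -5/4 + (-13 + (1 + 5))²/4 = -5/4 + (-13 + 6)²/4 = -5/4 + (¼)*(-7)² = -5/4 + (¼)*49 = -5/4 + 49/4 = 11)
X(-6, 17) + Z = 1 + 11 = 12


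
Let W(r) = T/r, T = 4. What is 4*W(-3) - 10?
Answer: -46/3 ≈ -15.333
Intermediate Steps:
W(r) = 4/r
4*W(-3) - 10 = 4*(4/(-3)) - 10 = 4*(4*(-⅓)) - 10 = 4*(-4/3) - 10 = -16/3 - 10 = -46/3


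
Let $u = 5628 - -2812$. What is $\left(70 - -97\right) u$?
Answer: $1409480$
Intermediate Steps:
$u = 8440$ ($u = 5628 + 2812 = 8440$)
$\left(70 - -97\right) u = \left(70 - -97\right) 8440 = \left(70 + 97\right) 8440 = 167 \cdot 8440 = 1409480$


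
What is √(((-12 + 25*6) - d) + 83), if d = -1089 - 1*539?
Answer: 43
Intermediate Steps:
d = -1628 (d = -1089 - 539 = -1628)
√(((-12 + 25*6) - d) + 83) = √(((-12 + 25*6) - 1*(-1628)) + 83) = √(((-12 + 150) + 1628) + 83) = √((138 + 1628) + 83) = √(1766 + 83) = √1849 = 43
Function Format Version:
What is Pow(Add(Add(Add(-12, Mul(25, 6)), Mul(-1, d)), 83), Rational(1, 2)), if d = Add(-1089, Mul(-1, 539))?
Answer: 43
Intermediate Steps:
d = -1628 (d = Add(-1089, -539) = -1628)
Pow(Add(Add(Add(-12, Mul(25, 6)), Mul(-1, d)), 83), Rational(1, 2)) = Pow(Add(Add(Add(-12, Mul(25, 6)), Mul(-1, -1628)), 83), Rational(1, 2)) = Pow(Add(Add(Add(-12, 150), 1628), 83), Rational(1, 2)) = Pow(Add(Add(138, 1628), 83), Rational(1, 2)) = Pow(Add(1766, 83), Rational(1, 2)) = Pow(1849, Rational(1, 2)) = 43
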